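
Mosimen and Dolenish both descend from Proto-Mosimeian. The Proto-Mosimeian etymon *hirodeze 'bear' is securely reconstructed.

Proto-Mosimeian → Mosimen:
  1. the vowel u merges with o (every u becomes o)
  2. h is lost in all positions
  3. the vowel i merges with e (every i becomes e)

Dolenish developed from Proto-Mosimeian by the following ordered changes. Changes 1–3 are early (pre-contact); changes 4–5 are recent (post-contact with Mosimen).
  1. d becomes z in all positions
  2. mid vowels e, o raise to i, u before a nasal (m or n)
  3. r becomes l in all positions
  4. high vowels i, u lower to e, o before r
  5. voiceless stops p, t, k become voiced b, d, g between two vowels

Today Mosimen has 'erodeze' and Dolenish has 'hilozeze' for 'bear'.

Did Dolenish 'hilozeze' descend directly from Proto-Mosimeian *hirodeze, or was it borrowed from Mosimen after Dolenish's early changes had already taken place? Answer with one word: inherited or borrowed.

inherited

If inherited, *hirodeze would pass through all of Dolenish's changes:
Dolenish: *hirodeze > hirozeze > hilozeze  (by unconditioned shift, unconditioned shift)
If borrowed from Mosimen 'erodeze' after the early changes, it would undergo only the recent ones:
  rule 4 (pre-rhotic lowering): no change (erodeze)
  rule 5 (intervocalic voicing): no change (erodeze)
  ⇒ as a loan: erodeze
Dolenish 'hilozeze' matches the inherited outcome exactly, so it is an inherited cognate, not a loan.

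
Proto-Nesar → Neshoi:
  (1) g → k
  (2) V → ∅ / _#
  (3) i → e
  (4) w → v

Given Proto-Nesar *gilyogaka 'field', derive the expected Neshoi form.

kelyokak

Neshoi: *gilyogaka
  gilyogaka → kilyokaka   [unconditioned shift]
  kilyokaka → kilyokak   [apocope]
  kilyokak → kelyokak   [vowel merger]
  kelyokak (rule 4 does not apply)
  giving Neshoi kelyokak.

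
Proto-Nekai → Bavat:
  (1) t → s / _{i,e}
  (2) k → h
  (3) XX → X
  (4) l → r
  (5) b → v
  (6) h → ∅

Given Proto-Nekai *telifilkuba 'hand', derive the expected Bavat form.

serifiruva

Bavat: *telifilkuba
  telifilkuba → selifilkuba   [palatalisation]
  selifilkuba → selifilhuba   [unconditioned shift]
  selifilhuba (rule 3 does not apply)
  selifilhuba → serifirhuba   [unconditioned shift]
  serifirhuba → serifirhuva   [unconditioned shift]
  serifirhuva → serifiruva   [h-loss]
  giving Bavat serifiruva.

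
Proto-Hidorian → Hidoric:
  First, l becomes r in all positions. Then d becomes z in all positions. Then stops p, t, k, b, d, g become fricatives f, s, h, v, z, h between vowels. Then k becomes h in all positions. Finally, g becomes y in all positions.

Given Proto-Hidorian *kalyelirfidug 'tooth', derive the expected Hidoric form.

haryerirfizuy

Hidoric: *kalyelirfidug > karyerirfidug > karyerirfizug > haryerirfizug > haryerirfizuy  (by unconditioned shift, unconditioned shift, unconditioned shift, unconditioned shift)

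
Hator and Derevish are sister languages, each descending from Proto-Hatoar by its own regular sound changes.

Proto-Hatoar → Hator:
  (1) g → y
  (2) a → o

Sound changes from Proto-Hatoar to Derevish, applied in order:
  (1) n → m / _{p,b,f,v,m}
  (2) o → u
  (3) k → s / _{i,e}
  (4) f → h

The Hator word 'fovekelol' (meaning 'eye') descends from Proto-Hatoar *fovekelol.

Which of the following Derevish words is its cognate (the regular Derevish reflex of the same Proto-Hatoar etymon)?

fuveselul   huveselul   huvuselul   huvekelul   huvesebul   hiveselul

huveselul

Derevish: *fovekelol > fuvekelul > fuveselul > huveselul  (by vowel merger, palatalisation, unconditioned shift)
The other candidates each miss or misapply at least one Derevish change.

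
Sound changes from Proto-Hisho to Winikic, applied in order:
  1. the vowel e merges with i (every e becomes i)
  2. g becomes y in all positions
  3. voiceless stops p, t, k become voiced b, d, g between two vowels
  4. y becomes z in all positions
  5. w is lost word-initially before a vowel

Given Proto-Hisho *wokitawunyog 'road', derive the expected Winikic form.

Winikic: *wokitawunyog > wokitawunyoy > wogidawunyoy > wogidawunzoz > ogidawunzoz  (by unconditioned shift, intervocalic voicing, unconditioned shift, glide loss)

ogidawunzoz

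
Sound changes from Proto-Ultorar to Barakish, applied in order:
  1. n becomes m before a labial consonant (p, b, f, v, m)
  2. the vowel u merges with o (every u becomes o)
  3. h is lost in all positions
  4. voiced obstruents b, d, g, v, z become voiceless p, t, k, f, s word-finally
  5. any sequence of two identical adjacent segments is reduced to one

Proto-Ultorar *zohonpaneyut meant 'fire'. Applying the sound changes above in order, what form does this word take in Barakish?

Barakish: *zohonpaneyut
  zohonpaneyut → zohompaneyut   [nasal place assimilation]
  zohompaneyut → zohompaneyot   [vowel merger]
  zohompaneyot → zoompaneyot   [h-loss]
  zoompaneyot (rule 4 does not apply)
  zoompaneyot → zompaneyot   [degemination]
  giving Barakish zompaneyot.

zompaneyot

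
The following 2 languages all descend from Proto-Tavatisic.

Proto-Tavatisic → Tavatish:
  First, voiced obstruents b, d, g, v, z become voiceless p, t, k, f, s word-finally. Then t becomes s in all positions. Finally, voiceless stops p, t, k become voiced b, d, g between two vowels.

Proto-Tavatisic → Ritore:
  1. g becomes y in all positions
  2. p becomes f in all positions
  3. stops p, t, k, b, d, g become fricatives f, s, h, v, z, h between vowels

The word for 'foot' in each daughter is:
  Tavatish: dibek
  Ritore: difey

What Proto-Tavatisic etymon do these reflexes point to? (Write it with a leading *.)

*dipeg

Position 5: Tavatish has k, Ritore has y. Taking the neighbouring segments as reconstructed: Tavatish k could go back to *k or *g; Ritore y could go back to *g or *y — the one source consistent with every daughter is *g.
Position 3: Tavatish has b, Ritore has f. Taking the neighbouring segments as reconstructed: Tavatish b could go back to *p or *b; Ritore f could go back to *p or *f — the one source consistent with every daughter is *p.
Verify the candidate proto-form against each daughter:
Tavatish: start from *dipeg.
  rule 1 (final devoicing): dipeg → dipek
  rule 2: no change — dipek
  rule 3 (intervocalic voicing): dipek → dibek
  ⇒ Tavatish dibek
Ritore: *dipeg
  dipeg → dipey   [unconditioned shift]
  dipey → difey   [unconditioned shift]
  difey (rule 3 does not apply)
  giving Ritore difey.
Only *dipeg yields all of Tavatish dibek, Ritore difey.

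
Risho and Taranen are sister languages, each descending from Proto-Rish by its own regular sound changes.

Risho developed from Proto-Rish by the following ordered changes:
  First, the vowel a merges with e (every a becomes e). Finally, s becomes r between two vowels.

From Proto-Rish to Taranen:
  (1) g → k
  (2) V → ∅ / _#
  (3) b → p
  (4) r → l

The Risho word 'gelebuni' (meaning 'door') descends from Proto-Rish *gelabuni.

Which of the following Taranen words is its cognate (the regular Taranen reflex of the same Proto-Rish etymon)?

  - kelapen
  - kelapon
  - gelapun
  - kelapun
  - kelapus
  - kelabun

kelapun

Taranen: start from *gelabuni.
  rule 1 (unconditioned shift): gelabuni → kelabuni
  rule 2 (apocope): kelabuni → kelabun
  rule 3 (unconditioned shift): kelabun → kelapun
  rule 4: no change — kelapun
  ⇒ Taranen kelapun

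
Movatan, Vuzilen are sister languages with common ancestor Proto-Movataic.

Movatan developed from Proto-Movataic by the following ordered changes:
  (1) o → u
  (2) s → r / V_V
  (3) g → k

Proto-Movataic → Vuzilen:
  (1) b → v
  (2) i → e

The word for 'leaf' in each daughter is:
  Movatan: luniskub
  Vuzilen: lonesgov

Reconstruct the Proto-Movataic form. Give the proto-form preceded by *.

*lonisgob

Position 6: Movatan has k, Vuzilen has g. Vuzilen preserves g here (none of its changes turn any other segment into g), so the proto-segment is *g.
Position 2: Movatan has u, Vuzilen has o. Vuzilen preserves o here (none of its changes turn any other segment into o), so the proto-segment is *o.
Position 8: Movatan has b, Vuzilen has v. Movatan preserves b here (none of its changes turn any other segment into b), so the proto-segment is *b.
Continuing position by position gives *lonisgob; check it forward:
Movatan: start from *lonisgob.
  rule 1 (vowel merger): lonisgob → lunisgub
  rule 2: no change — lunisgub
  rule 3 (unconditioned shift): lunisgub → luniskub
  ⇒ Movatan luniskub
Vuzilen: *lonisgob > lonisgov > lonesgov  (by unconditioned shift, vowel merger)
No other proto-form is consistent with every reflex, so the reconstruction is *lonisgob.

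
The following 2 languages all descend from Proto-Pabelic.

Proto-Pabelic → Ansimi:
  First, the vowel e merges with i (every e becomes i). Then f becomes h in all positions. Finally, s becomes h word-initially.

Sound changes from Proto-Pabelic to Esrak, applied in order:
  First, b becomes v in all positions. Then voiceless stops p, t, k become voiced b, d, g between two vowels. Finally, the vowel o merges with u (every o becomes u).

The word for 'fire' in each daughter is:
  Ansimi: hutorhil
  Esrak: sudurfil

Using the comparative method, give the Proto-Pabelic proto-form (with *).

*sutorfil

Position 6: Ansimi has h, Esrak has f. Esrak preserves f here (none of its changes turn any other segment into f), so the proto-segment is *f.
Position 1: Ansimi has h, Esrak has s. Esrak preserves s here (none of its changes turn any other segment into s), so the proto-segment is *s.
Position 3: Ansimi has t, Esrak has d. Ansimi preserves t here (none of its changes turn any other segment into t), so the proto-segment is *t.
Continuing position by position gives *sutorfil; check it forward:
Ansimi: *sutorfil > sutorhil > hutorhil  (by unconditioned shift, debuccalisation)
Esrak: *sutorfil > sudorfil > sudurfil  (by intervocalic voicing, vowel merger)
No other proto-form is consistent with every reflex, so the reconstruction is *sutorfil.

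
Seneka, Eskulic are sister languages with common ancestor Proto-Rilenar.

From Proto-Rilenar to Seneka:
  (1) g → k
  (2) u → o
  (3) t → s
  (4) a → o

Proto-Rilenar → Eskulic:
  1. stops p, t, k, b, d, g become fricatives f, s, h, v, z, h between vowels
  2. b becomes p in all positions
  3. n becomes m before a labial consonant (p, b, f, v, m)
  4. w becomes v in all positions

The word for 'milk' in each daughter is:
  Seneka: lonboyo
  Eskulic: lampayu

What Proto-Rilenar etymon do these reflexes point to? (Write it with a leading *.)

*lanbayu

Position 3: Seneka has n, Eskulic has m. Seneka preserves n here (none of its changes turn any other segment into n), so the proto-segment is *n.
Position 4: Seneka has b, Eskulic has p. Seneka preserves b here (none of its changes turn any other segment into b), so the proto-segment is *b.
Position 2: Seneka has o, Eskulic has a. Eskulic preserves a here (none of its changes turn any other segment into a), so the proto-segment is *a.
Continuing position by position gives *lanbayu; check it forward:
Seneka: *lanbayu > lanbayo > lonboyo  (by vowel merger, vowel merger)
Eskulic: *lanbayu > lanpayu > lampayu  (by unconditioned shift, nasal place assimilation)
Only *lanbayu yields all of Seneka lonboyo, Eskulic lampayu.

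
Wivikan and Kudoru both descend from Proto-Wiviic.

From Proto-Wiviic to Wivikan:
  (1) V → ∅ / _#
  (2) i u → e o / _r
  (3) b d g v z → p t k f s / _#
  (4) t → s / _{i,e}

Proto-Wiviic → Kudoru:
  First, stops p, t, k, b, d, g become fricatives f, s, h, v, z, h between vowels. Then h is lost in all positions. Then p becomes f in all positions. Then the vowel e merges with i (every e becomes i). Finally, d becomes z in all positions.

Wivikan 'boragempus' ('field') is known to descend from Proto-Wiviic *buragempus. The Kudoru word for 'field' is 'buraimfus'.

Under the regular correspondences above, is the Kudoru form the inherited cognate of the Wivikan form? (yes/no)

yes

Derive the expected Kudoru reflex of *buragempus:
Kudoru: *buragempus > burahempus > buraempus > buraemfus > buraimfus  (by intervocalic lenition, h-loss, unconditioned shift, vowel merger)
Kudoru 'buraimfus' matches the regular reflex exactly, so the pair is cognate.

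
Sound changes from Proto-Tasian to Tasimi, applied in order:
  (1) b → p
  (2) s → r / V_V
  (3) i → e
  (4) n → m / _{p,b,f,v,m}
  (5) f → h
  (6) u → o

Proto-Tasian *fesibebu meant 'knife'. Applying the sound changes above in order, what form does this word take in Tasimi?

herepepo

Tasimi: *fesibebu
  fesibebu → fesipepu   [unconditioned shift]
  fesipepu → feripepu   [rhotacism]
  feripepu → ferepepu   [vowel merger]
  ferepepu (rule 4 does not apply)
  ferepepu → herepepu   [unconditioned shift]
  herepepu → herepepo   [vowel merger]
  giving Tasimi herepepo.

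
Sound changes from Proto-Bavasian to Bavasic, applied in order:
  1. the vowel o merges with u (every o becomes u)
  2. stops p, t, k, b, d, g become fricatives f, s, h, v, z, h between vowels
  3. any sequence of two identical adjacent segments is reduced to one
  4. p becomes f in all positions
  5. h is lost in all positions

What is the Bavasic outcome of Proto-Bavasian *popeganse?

fufeanse

Bavasic: start from *popeganse.
  rule 1 (vowel merger): popeganse → pupeganse
  rule 2 (intervocalic lenition): pupeganse → pufehanse
  rule 3: no change — pufehanse
  rule 4 (unconditioned shift): pufehanse → fufehanse
  rule 5 (h-loss): fufehanse → fufeanse
  ⇒ Bavasic fufeanse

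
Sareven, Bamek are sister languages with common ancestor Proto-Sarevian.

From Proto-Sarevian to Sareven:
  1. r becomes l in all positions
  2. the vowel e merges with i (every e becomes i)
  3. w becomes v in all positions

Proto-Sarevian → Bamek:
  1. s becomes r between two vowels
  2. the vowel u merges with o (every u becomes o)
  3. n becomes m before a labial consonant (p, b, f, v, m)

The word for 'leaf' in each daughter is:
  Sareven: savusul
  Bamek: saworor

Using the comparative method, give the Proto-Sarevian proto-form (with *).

*sawusur

Position 3: Sareven has v, Bamek has w. Bamek preserves w here (none of its changes turn any other segment into w), so the proto-segment is *w.
Position 4: Sareven has u, Bamek has o. Sareven preserves u here (none of its changes turn any other segment into u), so the proto-segment is *u.
Position 7: Sareven has l, Bamek has r. Taking the neighbouring segments as reconstructed: Sareven l could go back to *l or *r; Bamek r can only go back to *r — the one source consistent with every daughter is *r.
Continuing position by position gives *sawusur; check it forward:
Sareven: start from *sawusur.
  rule 1 (unconditioned shift): sawusur → sawusul
  rule 2: no change — sawusul
  rule 3 (unconditioned shift): sawusul → savusul
  ⇒ Sareven savusul
Bamek: *sawusur
  sawusur → sawurur   [rhotacism]
  sawurur → saworor   [vowel merger]
  saworor (rule 3 does not apply)
  giving Bamek saworor.
No other proto-form is consistent with every reflex, so the reconstruction is *sawusur.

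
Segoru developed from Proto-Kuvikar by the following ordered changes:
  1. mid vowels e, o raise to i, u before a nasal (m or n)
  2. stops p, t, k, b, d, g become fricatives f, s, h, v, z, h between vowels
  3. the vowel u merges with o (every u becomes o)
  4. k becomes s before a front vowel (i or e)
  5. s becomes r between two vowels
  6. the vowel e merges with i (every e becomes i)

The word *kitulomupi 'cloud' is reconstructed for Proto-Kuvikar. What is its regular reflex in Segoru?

sirolomofi

Segoru: start from *kitulomupi.
  rule 1 (pre-nasal raising): kitulomupi → kitulumupi
  rule 2 (intervocalic lenition): kitulumupi → kisulumufi
  rule 3 (vowel merger): kisulumufi → kisolomofi
  rule 4 (palatalisation): kisolomofi → sisolomofi
  rule 5 (rhotacism): sisolomofi → sirolomofi
  rule 6: no change — sirolomofi
  ⇒ Segoru sirolomofi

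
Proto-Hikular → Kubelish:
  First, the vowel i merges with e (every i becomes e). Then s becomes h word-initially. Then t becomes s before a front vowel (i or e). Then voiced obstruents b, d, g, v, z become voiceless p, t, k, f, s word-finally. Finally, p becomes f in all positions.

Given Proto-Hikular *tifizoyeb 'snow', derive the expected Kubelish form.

Kubelish: *tifizoyeb
  tifizoyeb → tefezoyeb   [vowel merger]
  tefezoyeb (rule 2 does not apply)
  tefezoyeb → sefezoyeb   [palatalisation]
  sefezoyeb → sefezoyep   [final devoicing]
  sefezoyep → sefezoyef   [unconditioned shift]
  giving Kubelish sefezoyef.

sefezoyef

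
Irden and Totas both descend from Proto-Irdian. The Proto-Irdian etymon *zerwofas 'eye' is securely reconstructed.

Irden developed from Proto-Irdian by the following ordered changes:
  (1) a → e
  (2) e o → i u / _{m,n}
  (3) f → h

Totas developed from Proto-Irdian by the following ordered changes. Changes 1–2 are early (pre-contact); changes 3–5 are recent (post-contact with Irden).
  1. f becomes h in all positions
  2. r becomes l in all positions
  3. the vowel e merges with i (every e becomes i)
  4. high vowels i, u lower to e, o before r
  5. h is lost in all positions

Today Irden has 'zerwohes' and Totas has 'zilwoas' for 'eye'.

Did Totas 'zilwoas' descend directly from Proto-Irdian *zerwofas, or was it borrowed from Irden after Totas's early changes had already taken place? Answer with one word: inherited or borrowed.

inherited

If inherited, *zerwofas would pass through all of Totas's changes:
Totas: *zerwofas > zerwohas > zelwohas > zilwohas > zilwoas  (by unconditioned shift, unconditioned shift, vowel merger, h-loss)
If borrowed from Irden 'zerwohes' after the early changes, it would undergo only the recent ones:
  rule 3 (vowel merger): zerwohes → zirwohis
  rule 4 (pre-rhotic lowering): zirwohis → zerwohis
  rule 5 (h-loss): zerwohis → zerwois
  ⇒ as a loan: zerwois
Totas 'zilwoas' matches the inherited outcome exactly, so it is an inherited cognate, not a loan.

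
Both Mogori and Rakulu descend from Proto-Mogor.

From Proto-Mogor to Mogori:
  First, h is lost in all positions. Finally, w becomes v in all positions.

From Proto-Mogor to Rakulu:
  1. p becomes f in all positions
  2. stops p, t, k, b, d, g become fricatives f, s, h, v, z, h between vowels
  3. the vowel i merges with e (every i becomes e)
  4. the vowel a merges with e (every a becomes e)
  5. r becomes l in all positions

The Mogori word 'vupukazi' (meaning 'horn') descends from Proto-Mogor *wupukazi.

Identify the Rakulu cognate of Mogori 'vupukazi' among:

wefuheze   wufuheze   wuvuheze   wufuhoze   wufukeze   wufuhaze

Rakulu: *wupukazi
  wupukazi → wufukazi   [unconditioned shift]
  wufukazi → wufuhazi   [intervocalic lenition]
  wufuhazi → wufuhaze   [vowel merger]
  wufuhaze → wufuheze   [vowel merger]
  wufuheze (rule 5 does not apply)
  giving Rakulu wufuheze.

wufuheze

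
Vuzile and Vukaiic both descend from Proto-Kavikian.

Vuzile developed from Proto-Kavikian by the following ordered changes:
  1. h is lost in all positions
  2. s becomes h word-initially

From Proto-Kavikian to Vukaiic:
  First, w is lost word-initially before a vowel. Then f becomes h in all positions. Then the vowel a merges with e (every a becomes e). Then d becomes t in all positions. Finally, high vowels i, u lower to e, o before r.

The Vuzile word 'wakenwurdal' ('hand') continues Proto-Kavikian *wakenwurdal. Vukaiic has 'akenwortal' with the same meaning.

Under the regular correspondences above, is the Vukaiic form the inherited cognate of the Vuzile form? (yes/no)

Derive the expected Vukaiic reflex of *wakenwurdal:
Vukaiic: *wakenwurdal
  wakenwurdal → akenwurdal   [glide loss]
  akenwurdal (rule 2 does not apply)
  akenwurdal → ekenwurdel   [vowel merger]
  ekenwurdel → ekenwurtel   [unconditioned shift]
  ekenwurtel → ekenwortel   [pre-rhotic lowering]
  giving Vukaiic ekenwortel.
The regular Vukaiic reflex would be 'ekenwortel', but the attested form is 'akenwortal'. The correspondence is irregular, so they are not cognates (the Vukaiic form has a different source).

no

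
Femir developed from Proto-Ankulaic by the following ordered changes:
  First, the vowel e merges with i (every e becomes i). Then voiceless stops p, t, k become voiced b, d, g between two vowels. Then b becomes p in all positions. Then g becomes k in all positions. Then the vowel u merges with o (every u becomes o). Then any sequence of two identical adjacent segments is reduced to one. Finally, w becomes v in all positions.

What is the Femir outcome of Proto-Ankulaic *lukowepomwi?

lokovipomvi

Femir: *lukowepomwi
  lukowepomwi → lukowipomwi   [vowel merger]
  lukowipomwi → lugowibomwi   [intervocalic voicing]
  lugowibomwi → lugowipomwi   [unconditioned shift]
  lugowipomwi → lukowipomwi   [unconditioned shift]
  lukowipomwi → lokowipomwi   [vowel merger]
  lokowipomwi (rule 6 does not apply)
  lokowipomwi → lokovipomvi   [unconditioned shift]
  giving Femir lokovipomvi.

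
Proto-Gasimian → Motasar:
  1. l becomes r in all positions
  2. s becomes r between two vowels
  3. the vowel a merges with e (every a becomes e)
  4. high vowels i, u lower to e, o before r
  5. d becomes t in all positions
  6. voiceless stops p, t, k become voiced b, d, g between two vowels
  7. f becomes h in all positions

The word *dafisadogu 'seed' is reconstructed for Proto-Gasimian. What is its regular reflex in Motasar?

teheredogu

Motasar: start from *dafisadogu.
  rule 1: no change — dafisadogu
  rule 2 (rhotacism): dafisadogu → dafiradogu
  rule 3 (vowel merger): dafiradogu → defiredogu
  rule 4 (pre-rhotic lowering): defiredogu → deferedogu
  rule 5 (unconditioned shift): deferedogu → teferetogu
  rule 6 (intervocalic voicing): teferetogu → teferedogu
  rule 7 (unconditioned shift): teferedogu → teheredogu
  ⇒ Motasar teheredogu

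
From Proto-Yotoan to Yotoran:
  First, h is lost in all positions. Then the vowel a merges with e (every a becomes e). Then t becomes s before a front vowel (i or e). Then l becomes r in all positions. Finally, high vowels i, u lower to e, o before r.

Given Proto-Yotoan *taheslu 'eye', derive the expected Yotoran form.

Yotoran: *taheslu > taeslu > teeslu > seeslu > seesru  (by h-loss, vowel merger, palatalisation, unconditioned shift)

seesru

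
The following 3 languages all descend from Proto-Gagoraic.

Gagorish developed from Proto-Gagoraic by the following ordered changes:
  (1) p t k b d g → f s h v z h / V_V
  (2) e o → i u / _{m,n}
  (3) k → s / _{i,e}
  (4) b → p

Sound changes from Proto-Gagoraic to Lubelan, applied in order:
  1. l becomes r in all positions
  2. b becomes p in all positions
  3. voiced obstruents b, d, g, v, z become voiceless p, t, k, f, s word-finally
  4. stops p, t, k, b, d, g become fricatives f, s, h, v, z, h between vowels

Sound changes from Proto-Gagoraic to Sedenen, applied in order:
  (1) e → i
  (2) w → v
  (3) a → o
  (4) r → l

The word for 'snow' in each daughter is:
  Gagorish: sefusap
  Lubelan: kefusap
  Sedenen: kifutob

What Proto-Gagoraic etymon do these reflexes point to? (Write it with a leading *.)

*kefutab

Position 6: Gagorish has a, Lubelan has a, Sedenen has o. Gagorish preserves a here (none of its changes turn any other segment into a), so the proto-segment is *a.
Position 1: Gagorish has s, Lubelan has k, Sedenen has k. Sedenen preserves k here (none of its changes turn any other segment into k), so the proto-segment is *k.
Position 7: Gagorish has p, Lubelan has p, Sedenen has b. Sedenen preserves b here (none of its changes turn any other segment into b), so the proto-segment is *b.
Verify the candidate proto-form against each daughter:
Gagorish: *kefutab
  kefutab → kefusab   [intervocalic lenition]
  kefusab (rule 2 does not apply)
  kefusab → sefusab   [palatalisation]
  sefusab → sefusap   [unconditioned shift]
  giving Gagorish sefusap.
Lubelan: *kefutab
  kefutab (rule 1 does not apply)
  kefutab → kefutap   [unconditioned shift]
  kefutap (rule 3 does not apply)
  kefutap → kefusap   [intervocalic lenition]
  giving Lubelan kefusap.
Sedenen: *kefutab > kifutab > kifutob  (by vowel merger, vowel merger)
Only *kefutab yields all of Gagorish sefusap, Lubelan kefusap, Sedenen kifutob.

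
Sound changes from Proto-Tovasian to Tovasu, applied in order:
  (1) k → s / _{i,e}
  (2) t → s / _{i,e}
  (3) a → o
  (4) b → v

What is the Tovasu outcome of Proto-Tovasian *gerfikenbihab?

Tovasu: *gerfikenbihab > gerfisenbihab > gerfisenbihob > gerfisenvihov  (by palatalisation, vowel merger, unconditioned shift)

gerfisenvihov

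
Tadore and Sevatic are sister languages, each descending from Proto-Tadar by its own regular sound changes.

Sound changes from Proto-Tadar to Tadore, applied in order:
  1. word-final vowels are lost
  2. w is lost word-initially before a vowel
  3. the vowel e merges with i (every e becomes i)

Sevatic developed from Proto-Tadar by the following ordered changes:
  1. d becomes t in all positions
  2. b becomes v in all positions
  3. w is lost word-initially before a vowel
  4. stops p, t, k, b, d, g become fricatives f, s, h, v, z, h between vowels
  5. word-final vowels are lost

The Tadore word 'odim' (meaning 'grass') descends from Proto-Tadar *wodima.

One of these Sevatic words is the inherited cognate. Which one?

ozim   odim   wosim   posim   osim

osim

Sevatic: start from *wodima.
  rule 1 (unconditioned shift): wodima → wotima
  rule 2: no change — wotima
  rule 3 (glide loss): wotima → otima
  rule 4 (intervocalic lenition): otima → osima
  rule 5 (apocope): osima → osim
  ⇒ Sevatic osim
The other candidates each miss or misapply at least one Sevatic change.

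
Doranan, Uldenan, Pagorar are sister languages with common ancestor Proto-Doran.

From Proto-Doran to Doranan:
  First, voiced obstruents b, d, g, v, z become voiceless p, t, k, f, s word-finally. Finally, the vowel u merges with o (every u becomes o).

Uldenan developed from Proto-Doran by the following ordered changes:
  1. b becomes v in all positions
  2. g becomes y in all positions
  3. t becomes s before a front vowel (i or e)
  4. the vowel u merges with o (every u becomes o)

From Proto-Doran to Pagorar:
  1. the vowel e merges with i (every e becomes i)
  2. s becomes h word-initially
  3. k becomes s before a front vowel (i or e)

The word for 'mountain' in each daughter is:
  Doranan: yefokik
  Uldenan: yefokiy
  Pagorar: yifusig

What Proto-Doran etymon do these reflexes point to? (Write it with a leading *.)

Position 7: Doranan has k, Uldenan has y, Pagorar has g. Pagorar preserves g here (none of its changes turn any other segment into g), so the proto-segment is *g.
Position 5: Doranan has k, Uldenan has k, Pagorar has s. Uldenan preserves k here (none of its changes turn any other segment into k), so the proto-segment is *k.
This points to *yefukig. Verify forward in each daughter:
Doranan: *yefukig
  yefukig → yefukik   [final devoicing]
  yefukik → yefokik   [vowel merger]
  giving Doranan yefokik.
Uldenan: *yefukig
  yefukig (rule 1 does not apply)
  yefukig → yefukiy   [unconditioned shift]
  yefukiy (rule 3 does not apply)
  yefukiy → yefokiy   [vowel merger]
  giving Uldenan yefokiy.
Pagorar: *yefukig > yifukig > yifusig  (by vowel merger, palatalisation)
*yefukig is the unique common source.

*yefukig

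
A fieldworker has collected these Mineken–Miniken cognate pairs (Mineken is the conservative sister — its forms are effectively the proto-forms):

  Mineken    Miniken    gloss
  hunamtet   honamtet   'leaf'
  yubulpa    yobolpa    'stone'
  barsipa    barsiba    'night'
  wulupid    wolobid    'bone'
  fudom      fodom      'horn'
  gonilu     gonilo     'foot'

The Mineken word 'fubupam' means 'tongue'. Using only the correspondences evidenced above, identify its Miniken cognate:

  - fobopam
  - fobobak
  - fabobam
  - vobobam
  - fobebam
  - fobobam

yubulpa ~ yobolpa — Mineken u corresponds to Miniken o after a consonant, before a labial obstruent.
wulupid ~ wolobid — Mineken u corresponds to Miniken o after a consonant, before a labial obstruent.
barsipa ~ barsiba — Mineken p corresponds to Miniken b between vowels (before a back vowel).
Applying these to Mineken 'fubupam':
  fubupam → fobupam   (u→o after a consonant, before a labial obstruent)
  fobupam → fobopam   (u→o after a consonant, before a labial obstruent)
  fobopam → fobobam   (p→b between vowels (before a back vowel))
So the Miniken cognate is 'fobobam'.

fobobam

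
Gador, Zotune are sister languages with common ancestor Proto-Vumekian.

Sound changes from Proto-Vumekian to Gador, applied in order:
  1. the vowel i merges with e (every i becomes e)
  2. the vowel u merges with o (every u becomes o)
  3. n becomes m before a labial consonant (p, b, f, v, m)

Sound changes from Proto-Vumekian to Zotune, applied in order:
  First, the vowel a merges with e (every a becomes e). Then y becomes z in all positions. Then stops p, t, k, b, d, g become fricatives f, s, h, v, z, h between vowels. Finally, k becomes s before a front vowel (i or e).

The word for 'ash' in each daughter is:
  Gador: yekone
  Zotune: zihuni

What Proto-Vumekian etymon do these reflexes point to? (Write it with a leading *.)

*yikuni

Position 1: Gador has y, Zotune has z. Gador preserves y here (none of its changes turn any other segment into y), so the proto-segment is *y.
Position 2: Gador has e, Zotune has i. Zotune preserves i here (none of its changes turn any other segment into i), so the proto-segment is *i.
Position 6: Gador has e, Zotune has i. Zotune preserves i here (none of its changes turn any other segment into i), so the proto-segment is *i.
This points to *yikuni. Verify forward in each daughter:
Gador: *yikuni > yekune > yekone  (by vowel merger, vowel merger)
Zotune: *yikuni > zikuni > zihuni  (by unconditioned shift, intervocalic lenition)
Only *yikuni yields all of Gador yekone, Zotune zihuni.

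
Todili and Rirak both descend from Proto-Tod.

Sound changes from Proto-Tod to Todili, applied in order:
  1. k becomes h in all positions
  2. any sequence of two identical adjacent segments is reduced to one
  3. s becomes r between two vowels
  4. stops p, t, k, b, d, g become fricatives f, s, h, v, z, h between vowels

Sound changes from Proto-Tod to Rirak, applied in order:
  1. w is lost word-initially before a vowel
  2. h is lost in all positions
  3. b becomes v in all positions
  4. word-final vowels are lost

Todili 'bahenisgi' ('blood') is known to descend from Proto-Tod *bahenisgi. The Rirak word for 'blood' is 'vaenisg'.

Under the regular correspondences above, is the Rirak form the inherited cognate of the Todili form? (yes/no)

Derive the expected Rirak reflex of *bahenisgi:
Rirak: start from *bahenisgi.
  rule 1: no change — bahenisgi
  rule 2 (h-loss): bahenisgi → baenisgi
  rule 3 (unconditioned shift): baenisgi → vaenisgi
  rule 4 (apocope): vaenisgi → vaenisg
  ⇒ Rirak vaenisg
Rirak 'vaenisg' matches the regular reflex exactly, so the pair is cognate.

yes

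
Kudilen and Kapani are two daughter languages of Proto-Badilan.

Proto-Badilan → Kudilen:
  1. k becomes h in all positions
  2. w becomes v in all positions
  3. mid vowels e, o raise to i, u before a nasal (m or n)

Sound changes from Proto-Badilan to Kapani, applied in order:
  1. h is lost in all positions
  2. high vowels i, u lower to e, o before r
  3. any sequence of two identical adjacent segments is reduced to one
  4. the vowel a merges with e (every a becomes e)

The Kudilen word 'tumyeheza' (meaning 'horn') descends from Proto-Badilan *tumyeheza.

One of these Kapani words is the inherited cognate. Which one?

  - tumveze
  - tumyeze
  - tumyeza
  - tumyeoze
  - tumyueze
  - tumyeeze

Kapani: start from *tumyeheza.
  rule 1 (h-loss): tumyeheza → tumyeeza
  rule 2: no change — tumyeeza
  rule 3 (degemination): tumyeeza → tumyeza
  rule 4 (vowel merger): tumyeza → tumyeze
  ⇒ Kapani tumyeze
Only 'tumyeze' matches the regular Kapani development of *tumyeheza.

tumyeze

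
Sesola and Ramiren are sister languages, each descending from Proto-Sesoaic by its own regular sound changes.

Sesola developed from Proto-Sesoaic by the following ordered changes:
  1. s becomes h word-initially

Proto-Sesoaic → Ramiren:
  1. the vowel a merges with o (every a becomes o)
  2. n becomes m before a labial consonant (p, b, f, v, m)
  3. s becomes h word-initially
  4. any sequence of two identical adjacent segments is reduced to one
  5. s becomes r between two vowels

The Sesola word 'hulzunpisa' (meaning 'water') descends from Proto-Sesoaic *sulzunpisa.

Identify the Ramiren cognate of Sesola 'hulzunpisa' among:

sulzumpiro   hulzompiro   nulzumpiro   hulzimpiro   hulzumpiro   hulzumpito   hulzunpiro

Ramiren: start from *sulzunpisa.
  rule 1 (vowel merger): sulzunpisa → sulzunpiso
  rule 2 (nasal place assimilation): sulzunpiso → sulzumpiso
  rule 3 (debuccalisation): sulzumpiso → hulzumpiso
  rule 4: no change — hulzumpiso
  rule 5 (rhotacism): hulzumpiso → hulzumpiro
  ⇒ Ramiren hulzumpiro
Only 'hulzumpiro' matches the regular Ramiren development of *sulzunpisa.

hulzumpiro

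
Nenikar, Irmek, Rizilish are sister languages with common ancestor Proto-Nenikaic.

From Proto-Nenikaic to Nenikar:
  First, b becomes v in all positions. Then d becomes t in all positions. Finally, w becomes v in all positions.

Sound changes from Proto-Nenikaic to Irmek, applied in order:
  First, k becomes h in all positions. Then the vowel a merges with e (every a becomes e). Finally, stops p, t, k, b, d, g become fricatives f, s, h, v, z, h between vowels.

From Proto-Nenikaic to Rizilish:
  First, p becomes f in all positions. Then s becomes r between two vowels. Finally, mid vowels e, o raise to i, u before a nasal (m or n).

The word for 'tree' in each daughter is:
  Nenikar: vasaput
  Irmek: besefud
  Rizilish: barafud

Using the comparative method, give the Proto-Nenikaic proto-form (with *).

*basapud

Position 4: Nenikar has a, Irmek has e, Rizilish has a. Nenikar preserves a here (none of its changes turn any other segment into a), so the proto-segment is *a.
Position 2: Nenikar has a, Irmek has e, Rizilish has a. Nenikar preserves a here (none of its changes turn any other segment into a), so the proto-segment is *a.
Position 7: Nenikar has t, Irmek has d, Rizilish has d. Irmek preserves d here (none of its changes turn any other segment into d), so the proto-segment is *d.
This points to *basapud. Verify forward in each daughter:
Nenikar: *basapud > vasapud > vasaput  (by unconditioned shift, unconditioned shift)
Irmek: start from *basapud.
  rule 1: no change — basapud
  rule 2 (vowel merger): basapud → besepud
  rule 3 (intervocalic lenition): besepud → besefud
  ⇒ Irmek besefud
Rizilish: start from *basapud.
  rule 1 (unconditioned shift): basapud → basafud
  rule 2 (rhotacism): basafud → barafud
  rule 3: no change — barafud
  ⇒ Rizilish barafud
*basapud is the unique common source.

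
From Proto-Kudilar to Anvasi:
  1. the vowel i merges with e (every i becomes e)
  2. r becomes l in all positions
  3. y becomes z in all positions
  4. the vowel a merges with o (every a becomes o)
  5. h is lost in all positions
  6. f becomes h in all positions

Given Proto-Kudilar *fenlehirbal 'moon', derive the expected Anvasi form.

Anvasi: *fenlehirbal
  fenlehirbal → fenleherbal   [vowel merger]
  fenleherbal → fenlehelbal   [unconditioned shift]
  fenlehelbal (rule 3 does not apply)
  fenlehelbal → fenlehelbol   [vowel merger]
  fenlehelbol → fenleelbol   [h-loss]
  fenleelbol → henleelbol   [unconditioned shift]
  giving Anvasi henleelbol.

henleelbol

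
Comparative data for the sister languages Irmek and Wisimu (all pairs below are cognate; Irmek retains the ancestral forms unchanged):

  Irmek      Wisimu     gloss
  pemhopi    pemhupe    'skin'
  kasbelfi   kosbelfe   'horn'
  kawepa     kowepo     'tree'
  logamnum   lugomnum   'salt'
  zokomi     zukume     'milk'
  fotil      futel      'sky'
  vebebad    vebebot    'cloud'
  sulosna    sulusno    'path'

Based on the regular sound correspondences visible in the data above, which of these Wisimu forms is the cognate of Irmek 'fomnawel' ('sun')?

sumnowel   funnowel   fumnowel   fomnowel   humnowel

zokomi ~ zukume — Irmek o corresponds to Wisimu u after a consonant, before a nasal.
kasbelfi ~ kosbelfe, kawepa ~ kowepo — Irmek a corresponds to Wisimu o after a consonant, before a consonant other than r, m, n, p, b, f, v.
Applying these to Irmek 'fomnawel':
  fomnawel → fumnawel   (o→u after a consonant, before a nasal)
  fumnawel → fumnowel   (a→o after a consonant, before a consonant other than r, m, n, p, b, f, v)
So the Wisimu cognate is 'fumnowel'.

fumnowel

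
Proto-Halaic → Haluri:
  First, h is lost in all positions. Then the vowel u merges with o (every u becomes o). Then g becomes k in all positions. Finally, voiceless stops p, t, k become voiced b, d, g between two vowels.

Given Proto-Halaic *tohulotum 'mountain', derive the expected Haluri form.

toolodom

Haluri: start from *tohulotum.
  rule 1 (h-loss): tohulotum → toulotum
  rule 2 (vowel merger): toulotum → toolotom
  rule 3: no change — toolotom
  rule 4 (intervocalic voicing): toolotom → toolodom
  ⇒ Haluri toolodom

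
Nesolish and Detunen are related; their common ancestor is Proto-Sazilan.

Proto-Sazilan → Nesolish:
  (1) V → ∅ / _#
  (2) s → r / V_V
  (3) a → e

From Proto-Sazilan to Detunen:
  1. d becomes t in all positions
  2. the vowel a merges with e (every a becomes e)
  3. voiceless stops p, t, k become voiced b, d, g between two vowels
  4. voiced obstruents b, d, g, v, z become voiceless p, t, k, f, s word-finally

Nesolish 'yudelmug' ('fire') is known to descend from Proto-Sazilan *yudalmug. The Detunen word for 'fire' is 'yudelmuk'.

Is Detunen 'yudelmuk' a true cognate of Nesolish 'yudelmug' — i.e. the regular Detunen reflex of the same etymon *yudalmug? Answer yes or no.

Derive the expected Detunen reflex of *yudalmug:
Detunen: *yudalmug
  yudalmug → yutalmug   [unconditioned shift]
  yutalmug → yutelmug   [vowel merger]
  yutelmug → yudelmug   [intervocalic voicing]
  yudelmug → yudelmuk   [final devoicing]
  giving Detunen yudelmuk.
Detunen 'yudelmuk' matches the regular reflex exactly, so the pair is cognate.

yes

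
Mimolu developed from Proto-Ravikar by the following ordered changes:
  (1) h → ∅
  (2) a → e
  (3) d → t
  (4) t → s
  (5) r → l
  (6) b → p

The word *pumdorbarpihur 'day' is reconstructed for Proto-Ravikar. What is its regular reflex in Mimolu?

pumsolpelpiul

Mimolu: start from *pumdorbarpihur.
  rule 1 (h-loss): pumdorbarpihur → pumdorbarpiur
  rule 2 (vowel merger): pumdorbarpiur → pumdorberpiur
  rule 3 (unconditioned shift): pumdorberpiur → pumtorberpiur
  rule 4 (unconditioned shift): pumtorberpiur → pumsorberpiur
  rule 5 (unconditioned shift): pumsorberpiur → pumsolbelpiul
  rule 6 (unconditioned shift): pumsolbelpiul → pumsolpelpiul
  ⇒ Mimolu pumsolpelpiul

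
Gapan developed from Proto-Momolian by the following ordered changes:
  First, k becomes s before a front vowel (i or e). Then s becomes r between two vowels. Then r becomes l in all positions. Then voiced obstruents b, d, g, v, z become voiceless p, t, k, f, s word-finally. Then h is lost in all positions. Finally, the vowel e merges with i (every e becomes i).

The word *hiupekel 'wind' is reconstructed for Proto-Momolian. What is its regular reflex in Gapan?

Gapan: start from *hiupekel.
  rule 1 (palatalisation): hiupekel → hiupesel
  rule 2 (rhotacism): hiupesel → hiuperel
  rule 3 (unconditioned shift): hiuperel → hiupelel
  rule 4: no change — hiupelel
  rule 5 (h-loss): hiupelel → iupelel
  rule 6 (vowel merger): iupelel → iupilil
  ⇒ Gapan iupilil

iupilil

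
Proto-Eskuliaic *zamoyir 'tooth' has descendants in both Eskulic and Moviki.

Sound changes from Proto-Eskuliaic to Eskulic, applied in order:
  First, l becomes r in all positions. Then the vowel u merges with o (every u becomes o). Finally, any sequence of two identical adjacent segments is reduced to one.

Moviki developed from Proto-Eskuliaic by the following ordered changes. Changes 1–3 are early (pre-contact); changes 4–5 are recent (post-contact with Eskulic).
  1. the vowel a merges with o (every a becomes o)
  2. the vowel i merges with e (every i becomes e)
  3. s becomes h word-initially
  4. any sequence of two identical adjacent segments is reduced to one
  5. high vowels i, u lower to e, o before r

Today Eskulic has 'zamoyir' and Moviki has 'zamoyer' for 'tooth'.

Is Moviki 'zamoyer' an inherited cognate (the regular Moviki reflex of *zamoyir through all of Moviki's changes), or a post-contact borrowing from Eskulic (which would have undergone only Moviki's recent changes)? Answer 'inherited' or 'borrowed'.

If inherited, *zamoyir would pass through all of Moviki's changes:
Moviki: start from *zamoyir.
  rule 1 (vowel merger): zamoyir → zomoyir
  rule 2 (vowel merger): zomoyir → zomoyer
  rule 3: no change — zomoyer
  rule 4: no change — zomoyer
  rule 5: no change — zomoyer
  ⇒ Moviki zomoyer
If borrowed from Eskulic 'zamoyir' after the early changes, it would undergo only the recent ones:
  rule 4 (degemination): no change (zamoyir)
  rule 5 (pre-rhotic lowering): zamoyir → zamoyer
  ⇒ as a loan: zamoyer
Moviki 'zamoyer' matches the loan outcome 'zamoyer', not the inherited 'zomoyer' — it skipped the early Moviki changes, so it was borrowed from Eskulic.

borrowed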